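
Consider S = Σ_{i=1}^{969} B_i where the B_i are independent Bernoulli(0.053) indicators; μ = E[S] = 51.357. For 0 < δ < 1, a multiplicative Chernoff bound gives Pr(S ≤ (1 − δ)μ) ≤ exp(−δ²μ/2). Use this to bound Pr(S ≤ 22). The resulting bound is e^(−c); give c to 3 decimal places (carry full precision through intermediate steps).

Write 22 = (1 − δ)μ, so δ = 1 − 22/51.357 = 0.5716261…
Then the exponent is δ²μ/2 = (μ − 22)²/(2μ) = 8.390613.

8.391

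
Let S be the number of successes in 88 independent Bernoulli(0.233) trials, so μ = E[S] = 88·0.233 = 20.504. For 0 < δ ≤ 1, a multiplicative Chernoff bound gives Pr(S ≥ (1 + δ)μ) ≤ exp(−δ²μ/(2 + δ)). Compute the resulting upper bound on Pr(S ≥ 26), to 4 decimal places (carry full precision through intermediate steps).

0.5223

Write 26 = (1 + δ)μ, so δ = 26/20.504 − 1 = 0.2680453…
Then the exponent is δ²μ/(2 + δ) = (26 − μ)² / (μ·(2 + δ)) = 0.649536.
Bound = exp(−0.649536) = 0.52229.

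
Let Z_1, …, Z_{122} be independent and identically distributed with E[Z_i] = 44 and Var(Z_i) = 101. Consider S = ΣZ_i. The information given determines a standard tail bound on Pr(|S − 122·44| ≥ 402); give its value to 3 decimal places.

0.076

With mean and variance of each term known, Chebyshev's inequality bounds the deviation of the sum (or sample mean).
Var(S) = n·Var(Z_i) = 122·101 = 12322.
Chebyshev: Pr(|S − 122·44| ≥ 402) ≤ Var(S)/402² = 12322/161604 = 0.0762.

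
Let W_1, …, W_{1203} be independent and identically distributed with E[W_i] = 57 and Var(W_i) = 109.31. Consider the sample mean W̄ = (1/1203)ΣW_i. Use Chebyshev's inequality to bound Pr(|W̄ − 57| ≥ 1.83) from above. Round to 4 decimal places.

Var(W̄) = Var(W_i)/n = 109.31/1203 = 0.090865.
Chebyshev: Pr(|W̄ − 57| ≥ 1.83) ≤ Var(W̄)/(1.83)² = 109.31/(1203·1.83²) = 0.0271.

0.0271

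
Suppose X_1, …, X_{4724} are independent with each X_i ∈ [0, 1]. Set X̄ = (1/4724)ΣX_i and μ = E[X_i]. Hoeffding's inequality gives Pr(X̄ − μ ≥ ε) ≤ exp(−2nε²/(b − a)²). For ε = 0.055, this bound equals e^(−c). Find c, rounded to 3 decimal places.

28.580

c = 2nε²/(b − a)² = 2·4724·0.055² / 1² = 28.5802.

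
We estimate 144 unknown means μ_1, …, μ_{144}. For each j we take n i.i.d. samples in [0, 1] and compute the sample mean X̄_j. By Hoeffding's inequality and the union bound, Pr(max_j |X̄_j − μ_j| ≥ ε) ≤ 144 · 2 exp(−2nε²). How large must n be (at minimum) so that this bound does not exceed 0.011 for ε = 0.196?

133

Need 2·144·exp(−2nε²) ≤ 0.011, i.e. exp(−2nε²) ≤ 0.011/288.
So 2nε² ≥ ln(288/0.011) = 10.172820.
Hence n ≥ 10.172820/(2·0.196²) = 132.403.
The smallest integer n is 133.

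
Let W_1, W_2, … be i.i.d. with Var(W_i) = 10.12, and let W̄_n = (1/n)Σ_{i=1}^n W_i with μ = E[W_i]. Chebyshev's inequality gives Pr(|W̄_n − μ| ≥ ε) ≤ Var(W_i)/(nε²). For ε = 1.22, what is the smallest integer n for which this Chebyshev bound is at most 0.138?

50

Require 10.12/(n·1.22²) ≤ 0.138, i.e. n ≥ 10.12/(0.138·1.22²) = 49.270.
The smallest integer n is 50.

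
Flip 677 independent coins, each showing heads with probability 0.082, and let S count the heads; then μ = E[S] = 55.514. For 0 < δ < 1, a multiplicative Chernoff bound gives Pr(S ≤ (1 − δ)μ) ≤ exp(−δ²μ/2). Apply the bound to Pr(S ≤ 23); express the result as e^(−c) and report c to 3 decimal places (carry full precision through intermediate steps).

Write 23 = (1 − δ)μ, so δ = 1 − 23/55.514 = 0.5856901…
Then the exponent is δ²μ/2 = (μ − 23)²/(2μ) = 9.521564.

9.522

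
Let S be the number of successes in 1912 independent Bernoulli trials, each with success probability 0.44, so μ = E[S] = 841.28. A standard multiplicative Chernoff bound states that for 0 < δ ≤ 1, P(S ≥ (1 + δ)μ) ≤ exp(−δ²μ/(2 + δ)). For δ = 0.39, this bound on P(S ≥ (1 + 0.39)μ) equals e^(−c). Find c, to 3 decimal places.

53.539

c = δ²μ/(2 + δ) = 0.39²·841.28/(2 + 0.39) = 53.5392.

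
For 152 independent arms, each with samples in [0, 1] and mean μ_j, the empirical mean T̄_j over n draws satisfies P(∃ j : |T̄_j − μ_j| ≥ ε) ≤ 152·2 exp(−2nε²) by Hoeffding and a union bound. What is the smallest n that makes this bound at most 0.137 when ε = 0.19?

107

Need 2·152·exp(−2nε²) ≤ 0.137, i.e. exp(−2nε²) ≤ 0.137/304.
So 2nε² ≥ ln(304/0.137) = 7.704802.
Hence n ≥ 7.704802/(2·0.19²) = 106.715.
The smallest integer n is 107.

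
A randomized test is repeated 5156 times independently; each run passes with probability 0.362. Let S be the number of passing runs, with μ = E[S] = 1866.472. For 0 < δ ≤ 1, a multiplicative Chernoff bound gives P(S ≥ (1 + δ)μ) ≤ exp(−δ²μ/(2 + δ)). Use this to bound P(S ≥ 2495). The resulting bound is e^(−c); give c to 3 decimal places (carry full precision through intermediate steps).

Write 2495 = (1 + δ)μ, so δ = 2495/1866.472 − 1 = 0.3367465…
Then the exponent is δ²μ/(2 + δ) = (2495 − μ)² / (μ·(2 + δ)) = 90.576633.

90.577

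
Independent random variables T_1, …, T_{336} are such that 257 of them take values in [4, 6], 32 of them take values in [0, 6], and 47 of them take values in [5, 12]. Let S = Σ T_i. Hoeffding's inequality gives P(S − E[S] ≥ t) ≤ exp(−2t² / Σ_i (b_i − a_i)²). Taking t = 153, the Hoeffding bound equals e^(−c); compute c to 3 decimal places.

10.443

Σ(b_i − a_i)² = 257·2² + 32·6² + 47·7² = 4483.
c = 2t² / 4483 = 2·153² / 4483 = 10.4435.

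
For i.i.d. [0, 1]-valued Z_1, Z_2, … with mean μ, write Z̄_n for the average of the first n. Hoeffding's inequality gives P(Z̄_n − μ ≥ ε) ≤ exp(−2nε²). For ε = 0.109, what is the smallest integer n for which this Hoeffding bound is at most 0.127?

Require exp(−2nε²) ≤ 0.127, i.e. 2nε² ≥ ln(1/0.127) = 2.063568.
So n ≥ 2.063568 / (2·0.109²) = 86.843.
The smallest integer n is 87.

87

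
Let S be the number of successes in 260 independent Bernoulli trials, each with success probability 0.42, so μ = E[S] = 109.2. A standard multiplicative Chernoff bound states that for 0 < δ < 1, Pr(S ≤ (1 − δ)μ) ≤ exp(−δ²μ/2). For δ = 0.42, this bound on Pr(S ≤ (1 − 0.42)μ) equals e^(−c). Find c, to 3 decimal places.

c = δ²μ/2 = 0.42²·109.2/2 = 9.6314.

9.631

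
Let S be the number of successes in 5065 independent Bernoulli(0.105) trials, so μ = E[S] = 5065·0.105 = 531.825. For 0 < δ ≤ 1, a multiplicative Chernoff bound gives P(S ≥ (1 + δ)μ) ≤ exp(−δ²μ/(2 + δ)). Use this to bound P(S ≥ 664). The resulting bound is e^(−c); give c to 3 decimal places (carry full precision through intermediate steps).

Write 664 = (1 + δ)μ, so δ = 664/531.825 − 1 = 0.248531…
Then the exponent is δ²μ/(2 + δ) = (664 − μ)² / (μ·(2 + δ)) = 14.609354.

14.609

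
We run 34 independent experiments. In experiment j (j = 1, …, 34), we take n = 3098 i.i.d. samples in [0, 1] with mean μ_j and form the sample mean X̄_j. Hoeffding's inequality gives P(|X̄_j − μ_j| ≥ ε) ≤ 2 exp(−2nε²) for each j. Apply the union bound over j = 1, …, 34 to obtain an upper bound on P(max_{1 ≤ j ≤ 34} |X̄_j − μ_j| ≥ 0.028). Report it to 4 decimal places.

0.5283

Per-experiment Hoeffding bound: 2·exp(−2·3098·0.028²) = 2·exp(−4.85766) = 0.015537.
Union bound over 34 events: 34·0.015537 = 0.52827.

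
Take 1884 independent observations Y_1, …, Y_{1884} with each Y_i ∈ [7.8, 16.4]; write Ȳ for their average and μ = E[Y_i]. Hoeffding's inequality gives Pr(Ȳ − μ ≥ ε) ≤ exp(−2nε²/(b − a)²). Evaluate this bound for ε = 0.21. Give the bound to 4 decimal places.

0.1057

Exponent: 2nε²/(b − a)² = 2·1884·0.21² / 8.6² = 2.24674.
Bound = exp(−2.24674) = 0.10574.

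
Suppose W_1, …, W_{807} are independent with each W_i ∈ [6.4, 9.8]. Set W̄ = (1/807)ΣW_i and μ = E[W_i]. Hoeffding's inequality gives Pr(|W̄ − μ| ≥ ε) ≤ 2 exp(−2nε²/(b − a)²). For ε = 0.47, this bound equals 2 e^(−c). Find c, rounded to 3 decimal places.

c = 2nε²/(b − a)² = 2·807·0.47² / 3.4² = 30.8419.

30.842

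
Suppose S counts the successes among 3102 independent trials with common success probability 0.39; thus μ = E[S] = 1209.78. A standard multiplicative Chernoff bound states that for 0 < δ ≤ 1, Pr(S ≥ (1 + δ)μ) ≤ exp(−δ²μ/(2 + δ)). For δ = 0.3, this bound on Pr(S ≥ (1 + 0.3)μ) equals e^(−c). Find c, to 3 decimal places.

47.339

c = δ²μ/(2 + δ) = 0.3²·1209.78/(2 + 0.3) = 47.3392.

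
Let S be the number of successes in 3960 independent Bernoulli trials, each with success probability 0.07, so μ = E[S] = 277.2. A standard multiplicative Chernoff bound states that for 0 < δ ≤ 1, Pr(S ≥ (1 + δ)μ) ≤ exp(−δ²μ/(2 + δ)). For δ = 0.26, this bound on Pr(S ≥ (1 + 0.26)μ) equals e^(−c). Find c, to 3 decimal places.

8.291

c = δ²μ/(2 + δ) = 0.26²·277.2/(2 + 0.26) = 8.2915.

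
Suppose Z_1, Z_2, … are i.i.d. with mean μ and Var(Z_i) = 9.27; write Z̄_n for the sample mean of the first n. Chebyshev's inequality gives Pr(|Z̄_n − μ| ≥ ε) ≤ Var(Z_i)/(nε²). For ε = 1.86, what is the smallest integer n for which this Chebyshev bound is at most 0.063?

Require 9.27/(n·1.86²) ≤ 0.063, i.e. n ≥ 9.27/(0.063·1.86²) = 42.532.
The smallest integer n is 43.

43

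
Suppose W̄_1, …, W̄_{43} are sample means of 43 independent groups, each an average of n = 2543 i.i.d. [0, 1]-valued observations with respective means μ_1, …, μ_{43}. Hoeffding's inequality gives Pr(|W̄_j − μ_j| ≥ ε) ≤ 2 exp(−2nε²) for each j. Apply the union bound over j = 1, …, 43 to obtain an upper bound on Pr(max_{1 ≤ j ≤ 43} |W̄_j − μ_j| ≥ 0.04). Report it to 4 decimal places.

0.0251

Per-experiment Hoeffding bound: 2·exp(−2·2543·0.04²) = 2·exp(−8.13760) = 0.00058468.
Union bound over 43 events: 43·0.00058468 = 0.02514.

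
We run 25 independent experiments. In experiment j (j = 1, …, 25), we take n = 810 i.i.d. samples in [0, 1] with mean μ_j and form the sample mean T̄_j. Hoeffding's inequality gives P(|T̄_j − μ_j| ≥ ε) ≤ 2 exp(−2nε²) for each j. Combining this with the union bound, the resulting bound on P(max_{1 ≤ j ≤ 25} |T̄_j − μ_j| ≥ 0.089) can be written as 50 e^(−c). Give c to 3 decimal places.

12.832

Union bound over the 25 events: P(max_{1 ≤ j ≤ 25} |T̄_j − μ_j| ≥ 0.089) ≤ 25·2·exp(−2nε²) = 50 exp(−2·810·0.089²).
So c = 2·810·0.089² = 12.8320.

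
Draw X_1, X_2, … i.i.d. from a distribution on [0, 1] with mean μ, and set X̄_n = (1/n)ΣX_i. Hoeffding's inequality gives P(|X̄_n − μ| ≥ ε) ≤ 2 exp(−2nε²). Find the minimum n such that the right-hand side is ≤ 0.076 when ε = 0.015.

Require 2·exp(−2nε²) ≤ 0.076, i.e. 2nε² ≥ ln(2/0.076) = 3.270169.
So n ≥ 3.270169 / (2·0.015²) = 7267.042.
The smallest integer n is 7268.

7268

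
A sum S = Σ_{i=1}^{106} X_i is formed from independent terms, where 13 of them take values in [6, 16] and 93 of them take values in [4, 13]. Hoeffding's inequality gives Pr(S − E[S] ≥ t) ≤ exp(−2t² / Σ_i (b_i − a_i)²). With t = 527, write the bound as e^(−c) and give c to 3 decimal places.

Σ(b_i − a_i)² = 13·10² + 93·9² = 8833.
c = 2t² / 8833 = 2·527² / 8833 = 62.8844.

62.884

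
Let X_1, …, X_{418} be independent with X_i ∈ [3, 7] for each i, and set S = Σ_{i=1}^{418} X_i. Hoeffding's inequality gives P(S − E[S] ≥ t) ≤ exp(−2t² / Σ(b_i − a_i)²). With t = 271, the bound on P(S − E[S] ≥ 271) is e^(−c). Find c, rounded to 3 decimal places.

21.962

Σ(b_i − a_i)² = 418·(4)² = 6688.
c = 2t²/6688 = 2·271²/6688 = 21.9620.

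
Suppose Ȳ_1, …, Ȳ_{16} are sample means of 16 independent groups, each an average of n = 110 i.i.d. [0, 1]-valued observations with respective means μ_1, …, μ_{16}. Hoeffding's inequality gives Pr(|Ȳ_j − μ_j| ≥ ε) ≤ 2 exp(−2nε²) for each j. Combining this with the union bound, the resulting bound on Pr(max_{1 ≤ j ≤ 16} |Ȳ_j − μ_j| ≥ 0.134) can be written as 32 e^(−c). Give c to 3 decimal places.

3.950

Union bound over the 16 events: Pr(max_{1 ≤ j ≤ 16} |Ȳ_j − μ_j| ≥ 0.134) ≤ 16·2·exp(−2nε²) = 32 exp(−2·110·0.134²).
So c = 2·110·0.134² = 3.9503.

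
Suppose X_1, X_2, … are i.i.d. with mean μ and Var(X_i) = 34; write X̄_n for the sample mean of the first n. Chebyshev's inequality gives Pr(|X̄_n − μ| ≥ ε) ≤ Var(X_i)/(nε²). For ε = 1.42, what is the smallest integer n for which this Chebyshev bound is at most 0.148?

114

Require 34/(n·1.42²) ≤ 0.148, i.e. n ≥ 34/(0.148·1.42²) = 113.931.
The smallest integer n is 114.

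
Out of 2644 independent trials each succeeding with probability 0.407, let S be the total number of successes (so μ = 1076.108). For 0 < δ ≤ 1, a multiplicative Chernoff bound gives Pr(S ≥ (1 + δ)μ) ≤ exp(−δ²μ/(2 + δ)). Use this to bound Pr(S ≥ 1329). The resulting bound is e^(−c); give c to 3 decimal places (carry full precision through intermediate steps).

26.591

Write 1329 = (1 + δ)μ, so δ = 1329/1076.108 − 1 = 0.2350062…
Then the exponent is δ²μ/(2 + δ) = (1329 − μ)² / (μ·(2 + δ)) = 26.591057.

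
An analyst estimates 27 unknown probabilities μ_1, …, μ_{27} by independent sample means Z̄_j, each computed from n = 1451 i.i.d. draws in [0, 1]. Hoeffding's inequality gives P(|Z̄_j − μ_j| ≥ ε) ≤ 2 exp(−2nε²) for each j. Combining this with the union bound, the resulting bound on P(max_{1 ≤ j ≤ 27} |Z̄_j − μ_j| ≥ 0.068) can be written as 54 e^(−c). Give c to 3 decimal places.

Union bound over the 27 events: P(max_{1 ≤ j ≤ 27} |Z̄_j − μ_j| ≥ 0.068) ≤ 27·2·exp(−2nε²) = 54 exp(−2·1451·0.068²).
So c = 2·1451·0.068² = 13.4188.

13.419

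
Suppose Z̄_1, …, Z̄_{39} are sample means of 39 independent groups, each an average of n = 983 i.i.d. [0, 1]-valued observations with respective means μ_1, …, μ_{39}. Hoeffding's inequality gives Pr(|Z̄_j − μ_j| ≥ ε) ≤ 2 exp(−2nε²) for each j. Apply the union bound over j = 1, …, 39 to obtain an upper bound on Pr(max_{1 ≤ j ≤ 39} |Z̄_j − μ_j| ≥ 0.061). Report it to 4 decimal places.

0.0519

Per-experiment Hoeffding bound: 2·exp(−2·983·0.061²) = 2·exp(−7.31549) = 0.0013303.
Union bound over 39 events: 39·0.0013303 = 0.05188.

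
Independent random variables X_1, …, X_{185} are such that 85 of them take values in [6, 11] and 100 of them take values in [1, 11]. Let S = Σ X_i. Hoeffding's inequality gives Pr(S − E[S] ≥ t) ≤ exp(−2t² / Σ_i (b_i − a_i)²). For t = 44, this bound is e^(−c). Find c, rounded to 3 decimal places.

0.319

Σ(b_i − a_i)² = 85·5² + 100·10² = 12125.
c = 2t² / 12125 = 2·44² / 12125 = 0.3193.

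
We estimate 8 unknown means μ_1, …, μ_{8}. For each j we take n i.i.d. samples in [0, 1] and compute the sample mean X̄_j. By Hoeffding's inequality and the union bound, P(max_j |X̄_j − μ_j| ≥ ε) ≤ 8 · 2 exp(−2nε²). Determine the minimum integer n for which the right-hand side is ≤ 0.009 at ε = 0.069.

Need 2·8·exp(−2nε²) ≤ 0.009, i.e. exp(−2nε²) ≤ 0.009/16.
So 2nε² ≥ ln(16/0.009) = 7.483119.
Hence n ≥ 7.483119/(2·0.069²) = 785.877.
The smallest integer n is 786.

786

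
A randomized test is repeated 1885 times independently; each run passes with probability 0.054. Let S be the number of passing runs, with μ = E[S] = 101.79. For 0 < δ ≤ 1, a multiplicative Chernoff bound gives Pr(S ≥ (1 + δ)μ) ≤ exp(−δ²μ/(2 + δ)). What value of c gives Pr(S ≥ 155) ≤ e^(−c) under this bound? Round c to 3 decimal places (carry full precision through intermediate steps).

11.026

Write 155 = (1 + δ)μ, so δ = 155/101.79 − 1 = 0.5227429…
Then the exponent is δ²μ/(2 + δ) = (155 − μ)² / (μ·(2 + δ)) = 11.025757.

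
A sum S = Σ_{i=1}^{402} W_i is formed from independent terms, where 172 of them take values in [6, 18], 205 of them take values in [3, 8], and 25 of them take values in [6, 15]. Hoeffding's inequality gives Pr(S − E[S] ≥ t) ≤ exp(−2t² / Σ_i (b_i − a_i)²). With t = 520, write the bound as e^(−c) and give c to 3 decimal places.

Σ(b_i − a_i)² = 172·12² + 205·5² + 25·9² = 31918.
c = 2t² / 31918 = 2·520² / 31918 = 16.9434.

16.943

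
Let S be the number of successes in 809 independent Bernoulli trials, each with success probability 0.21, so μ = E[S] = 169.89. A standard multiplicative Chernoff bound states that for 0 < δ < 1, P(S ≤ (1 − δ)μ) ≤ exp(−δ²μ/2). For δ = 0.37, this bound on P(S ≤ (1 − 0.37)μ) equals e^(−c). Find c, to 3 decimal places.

c = δ²μ/2 = 0.37²·169.89/2 = 11.6290.

11.629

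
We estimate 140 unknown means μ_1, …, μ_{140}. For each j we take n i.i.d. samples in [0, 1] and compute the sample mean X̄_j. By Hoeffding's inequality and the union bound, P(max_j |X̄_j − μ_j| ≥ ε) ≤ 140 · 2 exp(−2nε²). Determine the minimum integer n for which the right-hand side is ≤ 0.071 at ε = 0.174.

137

Need 2·140·exp(−2nε²) ≤ 0.071, i.e. exp(−2nε²) ≤ 0.071/280.
So 2nε² ≥ ln(280/0.071) = 8.279865.
Hence n ≥ 8.279865/(2·0.174²) = 136.740.
The smallest integer n is 137.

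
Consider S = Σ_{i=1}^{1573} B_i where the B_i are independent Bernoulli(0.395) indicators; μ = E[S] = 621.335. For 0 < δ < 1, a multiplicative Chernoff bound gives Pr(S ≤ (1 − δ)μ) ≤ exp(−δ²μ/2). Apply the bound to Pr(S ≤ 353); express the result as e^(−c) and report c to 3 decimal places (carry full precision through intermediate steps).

Write 353 = (1 − δ)μ, so δ = 1 − 353/621.335 = 0.4318685…
Then the exponent is δ²μ/2 = (μ − 353)²/(2μ) = 57.942714.

57.943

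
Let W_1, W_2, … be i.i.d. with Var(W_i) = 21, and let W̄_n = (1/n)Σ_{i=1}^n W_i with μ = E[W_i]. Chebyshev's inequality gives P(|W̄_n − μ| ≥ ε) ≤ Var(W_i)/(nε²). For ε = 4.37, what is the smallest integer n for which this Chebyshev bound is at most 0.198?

6

Require 21/(n·4.37²) ≤ 0.198, i.e. n ≥ 21/(0.198·4.37²) = 5.554.
The smallest integer n is 6.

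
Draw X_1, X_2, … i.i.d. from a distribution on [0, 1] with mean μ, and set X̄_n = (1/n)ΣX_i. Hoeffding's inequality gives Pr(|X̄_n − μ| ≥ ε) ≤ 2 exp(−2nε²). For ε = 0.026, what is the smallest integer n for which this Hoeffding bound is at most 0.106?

Require 2·exp(−2nε²) ≤ 0.106, i.e. 2nε² ≥ ln(2/0.106) = 2.937463.
So n ≥ 2.937463 / (2·0.026²) = 2172.680.
The smallest integer n is 2173.

2173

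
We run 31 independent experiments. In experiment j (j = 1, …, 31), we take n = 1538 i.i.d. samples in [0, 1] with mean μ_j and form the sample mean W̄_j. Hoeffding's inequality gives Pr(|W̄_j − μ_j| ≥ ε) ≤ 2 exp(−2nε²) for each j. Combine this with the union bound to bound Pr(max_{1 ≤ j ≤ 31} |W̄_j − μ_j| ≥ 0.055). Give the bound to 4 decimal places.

Per-experiment Hoeffding bound: 2·exp(−2·1538·0.055²) = 2·exp(−9.30490) = 0.00018195.
Union bound over 31 events: 31·0.00018195 = 0.00564.

0.0056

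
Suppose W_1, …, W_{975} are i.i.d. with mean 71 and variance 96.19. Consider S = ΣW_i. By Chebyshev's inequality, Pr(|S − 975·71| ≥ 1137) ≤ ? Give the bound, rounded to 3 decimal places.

0.073

Var(S) = n·Var(W_i) = 975·96.19 = 93785.25.
Chebyshev: Pr(|S − 975·71| ≥ 1137) ≤ Var(S)/1137² = 93785.25/1292769 = 0.0725.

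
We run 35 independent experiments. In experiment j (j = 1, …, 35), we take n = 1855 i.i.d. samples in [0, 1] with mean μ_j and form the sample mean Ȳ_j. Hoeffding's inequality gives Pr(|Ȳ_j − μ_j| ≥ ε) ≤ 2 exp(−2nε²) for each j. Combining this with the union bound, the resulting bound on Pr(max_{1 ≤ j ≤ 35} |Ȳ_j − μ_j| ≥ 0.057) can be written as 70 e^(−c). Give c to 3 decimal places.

Union bound over the 35 events: Pr(max_{1 ≤ j ≤ 35} |Ȳ_j − μ_j| ≥ 0.057) ≤ 35·2·exp(−2nε²) = 70 exp(−2·1855·0.057²).
So c = 2·1855·0.057² = 12.0538.

12.054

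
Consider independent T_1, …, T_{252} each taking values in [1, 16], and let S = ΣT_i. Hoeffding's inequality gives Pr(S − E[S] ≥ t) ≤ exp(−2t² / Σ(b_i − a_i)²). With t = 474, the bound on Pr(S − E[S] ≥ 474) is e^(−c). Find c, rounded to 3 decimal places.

Σ(b_i − a_i)² = 252·(15)² = 56700.
c = 2t²/56700 = 2·474²/56700 = 7.9251.

7.925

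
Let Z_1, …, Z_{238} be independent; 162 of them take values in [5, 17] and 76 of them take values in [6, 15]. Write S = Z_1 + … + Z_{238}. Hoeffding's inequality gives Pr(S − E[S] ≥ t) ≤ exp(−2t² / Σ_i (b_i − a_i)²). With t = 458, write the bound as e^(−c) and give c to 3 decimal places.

Σ(b_i − a_i)² = 162·12² + 76·9² = 29484.
c = 2t² / 29484 = 2·458² / 29484 = 14.2290.

14.229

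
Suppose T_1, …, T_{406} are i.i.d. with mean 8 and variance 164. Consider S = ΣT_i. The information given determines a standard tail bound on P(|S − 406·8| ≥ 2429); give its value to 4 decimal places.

With mean and variance of each term known, Chebyshev's inequality bounds the deviation of the sum (or sample mean).
Var(S) = n·Var(T_i) = 406·164 = 66584.
Chebyshev: P(|S − 406·8| ≥ 2429) ≤ Var(S)/2429² = 66584/5900041 = 0.0113.

0.0113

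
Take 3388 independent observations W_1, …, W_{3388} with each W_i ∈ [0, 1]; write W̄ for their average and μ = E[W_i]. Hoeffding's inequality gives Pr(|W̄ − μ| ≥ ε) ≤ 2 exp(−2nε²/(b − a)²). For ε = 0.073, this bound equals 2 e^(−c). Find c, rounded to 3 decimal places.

c = 2nε²/(b − a)² = 2·3388·0.073² / 1² = 36.1093.

36.109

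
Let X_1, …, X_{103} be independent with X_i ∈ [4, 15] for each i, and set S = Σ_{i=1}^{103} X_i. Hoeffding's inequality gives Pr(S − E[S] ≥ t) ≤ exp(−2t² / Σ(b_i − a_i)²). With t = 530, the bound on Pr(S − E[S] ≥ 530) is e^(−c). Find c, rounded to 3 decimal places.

Σ(b_i − a_i)² = 103·(11)² = 12463.
c = 2t²/12463 = 2·530²/12463 = 45.0774.

45.077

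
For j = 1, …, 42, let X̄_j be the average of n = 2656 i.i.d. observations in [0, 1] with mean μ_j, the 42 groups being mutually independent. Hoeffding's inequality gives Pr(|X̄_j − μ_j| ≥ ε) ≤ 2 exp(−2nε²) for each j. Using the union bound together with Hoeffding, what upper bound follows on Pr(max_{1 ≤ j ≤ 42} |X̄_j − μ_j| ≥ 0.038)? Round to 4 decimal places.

0.0392

Per-experiment Hoeffding bound: 2·exp(−2·2656·0.038²) = 2·exp(−7.67053) = 0.00093274.
Union bound over 42 events: 42·0.00093274 = 0.03918.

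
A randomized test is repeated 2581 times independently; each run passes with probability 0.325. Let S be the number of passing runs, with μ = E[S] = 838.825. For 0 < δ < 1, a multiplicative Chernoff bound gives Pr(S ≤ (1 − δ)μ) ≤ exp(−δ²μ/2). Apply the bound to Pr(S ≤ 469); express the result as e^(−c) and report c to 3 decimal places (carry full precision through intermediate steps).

81.525

Write 469 = (1 − δ)μ, so δ = 1 − 469/838.825 = 0.4408846…
Then the exponent is δ²μ/2 = (μ − 469)²/(2μ) = 81.525068.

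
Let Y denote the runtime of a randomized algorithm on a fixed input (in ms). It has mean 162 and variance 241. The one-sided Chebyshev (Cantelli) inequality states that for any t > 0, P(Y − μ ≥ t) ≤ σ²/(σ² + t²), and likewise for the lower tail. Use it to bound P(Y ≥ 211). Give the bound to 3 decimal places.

0.091

Here σ² = 241 and t = 49, so σ² + t² = 2642.
Cantelli's bound: 241/2642 = 0.0912.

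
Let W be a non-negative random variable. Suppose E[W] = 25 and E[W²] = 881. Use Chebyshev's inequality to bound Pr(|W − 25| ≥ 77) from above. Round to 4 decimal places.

0.0432

Var(W) = E[W²] − (E[W])² = 881 − 625 = 256.
Chebyshev's inequality: Pr(|W − μ| ≥ t) ≤ Var(W)/t² = 256/5929 = 0.0432.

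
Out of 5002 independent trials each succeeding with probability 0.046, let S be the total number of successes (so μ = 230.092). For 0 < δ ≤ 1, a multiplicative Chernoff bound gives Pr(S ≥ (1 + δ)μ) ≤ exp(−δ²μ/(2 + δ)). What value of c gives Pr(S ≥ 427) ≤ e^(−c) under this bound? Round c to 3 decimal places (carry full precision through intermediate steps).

59.007

Write 427 = (1 + δ)μ, so δ = 427/230.092 − 1 = 0.8557794…
Then the exponent is δ²μ/(2 + δ) = (427 − μ)² / (μ·(2 + δ)) = 59.006593.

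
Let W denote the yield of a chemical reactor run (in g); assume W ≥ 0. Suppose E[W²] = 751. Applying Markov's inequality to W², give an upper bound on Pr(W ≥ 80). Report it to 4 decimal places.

Since W ≥ 0, the event {W ≥ 80} is the same as {W² ≥ 6400}.
Markov's inequality applied to W² gives Pr(W² ≥ 6400) ≤ E[W²]/6400 = 751/6400 = 0.1173.

0.1173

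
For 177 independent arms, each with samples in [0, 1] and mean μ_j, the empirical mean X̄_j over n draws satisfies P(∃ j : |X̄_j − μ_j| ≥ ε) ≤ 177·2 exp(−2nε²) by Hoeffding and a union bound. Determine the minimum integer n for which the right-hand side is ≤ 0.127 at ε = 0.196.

Need 2·177·exp(−2nε²) ≤ 0.127, i.e. exp(−2nε²) ≤ 0.127/354.
So 2nε² ≥ ln(354/0.127) = 7.932865.
Hence n ≥ 7.932865/(2·0.196²) = 103.249.
The smallest integer n is 104.

104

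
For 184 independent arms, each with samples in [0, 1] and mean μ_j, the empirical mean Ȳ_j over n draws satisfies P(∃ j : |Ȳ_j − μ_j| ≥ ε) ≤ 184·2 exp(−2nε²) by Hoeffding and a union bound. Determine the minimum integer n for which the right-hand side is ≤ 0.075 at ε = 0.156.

175

Need 2·184·exp(−2nε²) ≤ 0.075, i.e. exp(−2nε²) ≤ 0.075/368.
So 2nε² ≥ ln(368/0.075) = 8.498350.
Hence n ≥ 8.498350/(2·0.156²) = 174.604.
The smallest integer n is 175.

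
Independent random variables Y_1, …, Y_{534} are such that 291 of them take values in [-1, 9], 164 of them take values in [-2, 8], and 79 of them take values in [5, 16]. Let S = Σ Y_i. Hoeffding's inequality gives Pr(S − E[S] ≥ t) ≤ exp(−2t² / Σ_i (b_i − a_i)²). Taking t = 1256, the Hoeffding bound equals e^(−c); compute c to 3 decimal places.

Σ(b_i − a_i)² = 291·10² + 164·10² + 79·11² = 55059.
c = 2t² / 55059 = 2·1256² / 55059 = 57.3035.

57.303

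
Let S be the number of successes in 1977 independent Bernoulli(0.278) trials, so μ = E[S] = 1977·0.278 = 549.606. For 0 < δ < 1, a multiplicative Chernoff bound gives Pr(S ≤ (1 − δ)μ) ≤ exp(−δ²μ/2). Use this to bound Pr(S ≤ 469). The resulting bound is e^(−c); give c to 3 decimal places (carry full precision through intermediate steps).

Write 469 = (1 − δ)μ, so δ = 1 − 469/549.606 = 0.1466614…
Then the exponent is δ²μ/2 = (μ − 469)²/(2μ) = 5.910895.

5.911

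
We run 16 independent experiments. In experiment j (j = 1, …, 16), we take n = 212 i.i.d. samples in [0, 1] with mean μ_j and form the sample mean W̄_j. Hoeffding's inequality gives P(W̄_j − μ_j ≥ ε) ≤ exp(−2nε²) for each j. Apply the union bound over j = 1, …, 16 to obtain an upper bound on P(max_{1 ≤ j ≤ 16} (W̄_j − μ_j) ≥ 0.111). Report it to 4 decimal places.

Per-experiment Hoeffding bound: exp(−2·212·0.111²) = exp(−5.22410) = 0.0053852.
Union bound over 16 events: 16·0.0053852 = 0.08616.

0.0862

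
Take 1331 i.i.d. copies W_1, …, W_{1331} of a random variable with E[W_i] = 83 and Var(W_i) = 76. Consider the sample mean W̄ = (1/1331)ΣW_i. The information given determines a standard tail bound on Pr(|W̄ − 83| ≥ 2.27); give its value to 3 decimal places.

With mean and variance of each term known, Chebyshev's inequality bounds the deviation of the sum (or sample mean).
Var(W̄) = Var(W_i)/n = 76/1331 = 0.0571.
Chebyshev: Pr(|W̄ − 83| ≥ 2.27) ≤ Var(W̄)/(2.27)² = 76/(1331·2.27²) = 0.0111.

0.011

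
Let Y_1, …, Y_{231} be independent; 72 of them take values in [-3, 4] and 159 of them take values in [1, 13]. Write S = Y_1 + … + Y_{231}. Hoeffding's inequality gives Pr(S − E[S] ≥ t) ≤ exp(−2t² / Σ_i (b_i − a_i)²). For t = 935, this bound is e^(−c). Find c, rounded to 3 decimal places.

66.169

Σ(b_i − a_i)² = 72·7² + 159·12² = 26424.
c = 2t² / 26424 = 2·935² / 26424 = 66.1690.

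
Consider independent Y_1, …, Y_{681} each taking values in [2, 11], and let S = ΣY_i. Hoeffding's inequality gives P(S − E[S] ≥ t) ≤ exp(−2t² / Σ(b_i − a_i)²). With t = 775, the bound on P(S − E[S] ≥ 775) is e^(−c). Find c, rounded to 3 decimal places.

Σ(b_i − a_i)² = 681·(9)² = 55161.
c = 2t²/55161 = 2·775²/55161 = 21.7772.

21.777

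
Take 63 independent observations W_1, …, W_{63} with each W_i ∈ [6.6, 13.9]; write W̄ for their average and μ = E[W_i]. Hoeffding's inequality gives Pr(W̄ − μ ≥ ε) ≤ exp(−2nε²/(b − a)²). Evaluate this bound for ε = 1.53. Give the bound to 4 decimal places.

0.0039

Exponent: 2nε²/(b − a)² = 2·63·1.53² / 7.3² = 5.53487.
Bound = exp(−5.53487) = 0.00395.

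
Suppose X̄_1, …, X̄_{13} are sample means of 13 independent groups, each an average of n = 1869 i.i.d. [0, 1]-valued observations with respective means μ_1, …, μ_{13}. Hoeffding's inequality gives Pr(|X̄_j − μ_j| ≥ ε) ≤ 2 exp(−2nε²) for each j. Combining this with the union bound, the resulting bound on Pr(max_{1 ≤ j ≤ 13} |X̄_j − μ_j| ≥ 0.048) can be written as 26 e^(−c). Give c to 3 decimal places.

8.612

Union bound over the 13 events: Pr(max_{1 ≤ j ≤ 13} |X̄_j − μ_j| ≥ 0.048) ≤ 13·2·exp(−2nε²) = 26 exp(−2·1869·0.048²).
So c = 2·1869·0.048² = 8.6124.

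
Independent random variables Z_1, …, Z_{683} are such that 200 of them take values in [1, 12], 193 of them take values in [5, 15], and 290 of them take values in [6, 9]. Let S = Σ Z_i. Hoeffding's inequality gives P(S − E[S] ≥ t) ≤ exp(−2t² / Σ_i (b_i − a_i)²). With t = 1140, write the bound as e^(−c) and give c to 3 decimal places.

56.370

Σ(b_i − a_i)² = 200·11² + 193·10² + 290·3² = 46110.
c = 2t² / 46110 = 2·1140² / 46110 = 56.3696.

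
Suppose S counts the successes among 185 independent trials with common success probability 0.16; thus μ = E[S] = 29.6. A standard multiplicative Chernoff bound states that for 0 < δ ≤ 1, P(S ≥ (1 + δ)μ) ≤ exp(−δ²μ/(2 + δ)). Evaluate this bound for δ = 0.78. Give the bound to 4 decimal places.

0.0015

Exponent = δ²μ/(2 + δ) = 0.78²·29.6/2.78 = 6.4779.
Bound = exp(−6.4779) = 0.00154.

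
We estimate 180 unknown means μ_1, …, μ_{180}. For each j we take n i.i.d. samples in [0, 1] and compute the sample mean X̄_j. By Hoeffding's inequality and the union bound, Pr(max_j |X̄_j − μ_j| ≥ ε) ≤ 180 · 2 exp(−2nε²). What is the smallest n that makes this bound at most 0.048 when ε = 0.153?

Need 2·180·exp(−2nε²) ≤ 0.048, i.e. exp(−2nε²) ≤ 0.048/360.
So 2nε² ≥ ln(360/0.048) = 8.922658.
Hence n ≥ 8.922658/(2·0.153²) = 190.582.
The smallest integer n is 191.

191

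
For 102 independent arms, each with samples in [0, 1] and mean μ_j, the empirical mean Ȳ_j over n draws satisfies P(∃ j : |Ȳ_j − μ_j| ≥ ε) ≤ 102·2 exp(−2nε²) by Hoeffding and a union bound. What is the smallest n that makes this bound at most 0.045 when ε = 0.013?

24909

Need 2·102·exp(−2nε²) ≤ 0.045, i.e. exp(−2nε²) ≤ 0.045/204.
So 2nε² ≥ ln(204/0.045) = 8.419213.
Hence n ≥ 8.419213/(2·0.013²) = 24908.914.
The smallest integer n is 24909.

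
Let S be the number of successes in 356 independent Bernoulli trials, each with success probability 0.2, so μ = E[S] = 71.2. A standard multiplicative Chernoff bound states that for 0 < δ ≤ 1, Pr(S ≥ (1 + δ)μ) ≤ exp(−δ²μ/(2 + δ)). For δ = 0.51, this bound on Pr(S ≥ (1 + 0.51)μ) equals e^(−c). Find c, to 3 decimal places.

7.378

c = δ²μ/(2 + δ) = 0.51²·71.2/(2 + 0.51) = 7.3781.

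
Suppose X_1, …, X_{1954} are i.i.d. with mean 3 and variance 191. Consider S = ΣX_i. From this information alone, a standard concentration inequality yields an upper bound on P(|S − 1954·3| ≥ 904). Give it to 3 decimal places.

0.457

With mean and variance of each term known, Chebyshev's inequality bounds the deviation of the sum (or sample mean).
Var(S) = n·Var(X_i) = 1954·191 = 373214.
Chebyshev: P(|S − 1954·3| ≥ 904) ≤ Var(S)/904² = 373214/817216 = 0.4567.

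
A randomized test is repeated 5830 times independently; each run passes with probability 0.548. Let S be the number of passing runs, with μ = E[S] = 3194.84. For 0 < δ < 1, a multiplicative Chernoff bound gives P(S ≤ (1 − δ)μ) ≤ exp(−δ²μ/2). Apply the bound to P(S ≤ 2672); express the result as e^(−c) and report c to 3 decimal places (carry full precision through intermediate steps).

42.782

Write 2672 = (1 − δ)μ, so δ = 1 − 2672/3194.84 = 0.1636514…
Then the exponent is δ²μ/2 = (μ − 2672)²/(2μ) = 42.781746.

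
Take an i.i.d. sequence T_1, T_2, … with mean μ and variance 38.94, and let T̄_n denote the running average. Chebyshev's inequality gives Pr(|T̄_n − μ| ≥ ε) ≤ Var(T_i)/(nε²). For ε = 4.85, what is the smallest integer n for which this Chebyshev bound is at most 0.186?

Require 38.94/(n·4.85²) ≤ 0.186, i.e. n ≥ 38.94/(0.186·4.85²) = 8.900.
The smallest integer n is 9.

9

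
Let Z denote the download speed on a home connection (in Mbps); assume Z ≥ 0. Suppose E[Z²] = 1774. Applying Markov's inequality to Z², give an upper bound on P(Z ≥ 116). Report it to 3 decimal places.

0.132

Since Z ≥ 0, the event {Z ≥ 116} is the same as {Z² ≥ 13456}.
Markov's inequality applied to Z² gives P(Z² ≥ 13456) ≤ E[Z²]/13456 = 1774/13456 = 0.1318.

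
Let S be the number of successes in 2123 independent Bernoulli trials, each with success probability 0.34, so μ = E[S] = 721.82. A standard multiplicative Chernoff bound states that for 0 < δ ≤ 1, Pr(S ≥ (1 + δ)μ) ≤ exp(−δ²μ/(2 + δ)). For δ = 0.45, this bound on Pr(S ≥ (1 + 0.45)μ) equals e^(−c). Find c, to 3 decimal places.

c = δ²μ/(2 + δ) = 0.45²·721.82/(2 + 0.45) = 59.6606.

59.661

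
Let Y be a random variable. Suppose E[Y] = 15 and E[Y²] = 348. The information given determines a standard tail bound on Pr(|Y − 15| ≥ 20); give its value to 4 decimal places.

The first two moments determine the variance, so Chebyshev's inequality is the sharpest standard bound available.
Var(Y) = E[Y²] − (E[Y])² = 348 − 225 = 123.
Chebyshev's inequality: Pr(|Y − μ| ≥ t) ≤ Var(Y)/t² = 123/400 = 0.3075.

0.3075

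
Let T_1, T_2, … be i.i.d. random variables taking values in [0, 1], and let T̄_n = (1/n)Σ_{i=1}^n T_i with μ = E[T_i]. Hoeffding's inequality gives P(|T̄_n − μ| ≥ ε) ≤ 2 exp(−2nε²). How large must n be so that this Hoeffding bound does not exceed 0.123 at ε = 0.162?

54

Require 2·exp(−2nε²) ≤ 0.123, i.e. 2nε² ≥ ln(2/0.123) = 2.788718.
So n ≥ 2.788718 / (2·0.162²) = 53.131.
The smallest integer n is 54.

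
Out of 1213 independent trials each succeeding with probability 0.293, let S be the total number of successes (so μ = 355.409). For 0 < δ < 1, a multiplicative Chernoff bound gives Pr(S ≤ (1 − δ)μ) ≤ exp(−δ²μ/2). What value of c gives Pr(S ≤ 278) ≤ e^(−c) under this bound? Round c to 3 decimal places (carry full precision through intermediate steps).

Write 278 = (1 − δ)μ, so δ = 1 − 278/355.409 = 0.2178026…
Then the exponent is δ²μ/2 = (μ − 278)²/(2μ) = 8.429940.

8.430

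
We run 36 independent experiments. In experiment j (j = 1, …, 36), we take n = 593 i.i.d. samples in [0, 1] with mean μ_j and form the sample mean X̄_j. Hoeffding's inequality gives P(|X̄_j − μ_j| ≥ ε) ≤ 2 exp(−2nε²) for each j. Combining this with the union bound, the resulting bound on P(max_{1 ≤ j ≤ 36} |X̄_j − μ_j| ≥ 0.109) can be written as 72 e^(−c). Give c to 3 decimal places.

Union bound over the 36 events: P(max_{1 ≤ j ≤ 36} |X̄_j − μ_j| ≥ 0.109) ≤ 36·2·exp(−2nε²) = 72 exp(−2·593·0.109²).
So c = 2·593·0.109² = 14.0909.

14.091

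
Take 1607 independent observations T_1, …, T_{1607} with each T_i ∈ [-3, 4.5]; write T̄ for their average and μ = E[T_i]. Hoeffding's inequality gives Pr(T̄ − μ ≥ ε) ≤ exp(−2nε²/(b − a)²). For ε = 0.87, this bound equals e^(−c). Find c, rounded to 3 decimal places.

c = 2nε²/(b − a)² = 2·1607·0.87² / 7.5² = 43.2476.

43.248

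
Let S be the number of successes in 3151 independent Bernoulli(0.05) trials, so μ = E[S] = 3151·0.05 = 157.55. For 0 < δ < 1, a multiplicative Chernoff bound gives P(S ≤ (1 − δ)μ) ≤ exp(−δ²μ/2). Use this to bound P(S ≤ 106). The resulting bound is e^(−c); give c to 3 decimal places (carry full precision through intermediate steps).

Write 106 = (1 − δ)μ, so δ = 1 − 106/157.55 = 0.3271977…
Then the exponent is δ²μ/2 = (μ − 106)²/(2μ) = 8.433521.

8.434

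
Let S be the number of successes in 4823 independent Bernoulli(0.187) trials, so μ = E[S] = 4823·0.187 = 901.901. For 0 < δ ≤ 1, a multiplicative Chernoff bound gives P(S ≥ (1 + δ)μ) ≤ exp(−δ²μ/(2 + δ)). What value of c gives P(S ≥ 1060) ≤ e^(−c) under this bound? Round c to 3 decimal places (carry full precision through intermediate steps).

12.740

Write 1060 = (1 + δ)μ, so δ = 1060/901.901 − 1 = 0.1752953…
Then the exponent is δ²μ/(2 + δ) = (1060 − μ)² / (μ·(2 + δ)) = 12.740344.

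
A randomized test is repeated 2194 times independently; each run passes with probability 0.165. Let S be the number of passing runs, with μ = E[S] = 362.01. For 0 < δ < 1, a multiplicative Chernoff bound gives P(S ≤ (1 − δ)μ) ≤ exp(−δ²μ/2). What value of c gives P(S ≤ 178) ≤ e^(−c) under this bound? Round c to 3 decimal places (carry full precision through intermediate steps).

Write 178 = (1 − δ)μ, so δ = 1 − 178/362.01 = 0.5083009…
Then the exponent is δ²μ/2 = (μ − 178)²/(2μ) = 46.766222.

46.766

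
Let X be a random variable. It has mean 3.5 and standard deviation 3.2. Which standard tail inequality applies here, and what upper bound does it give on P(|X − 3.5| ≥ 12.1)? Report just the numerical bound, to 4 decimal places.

0.0699

Mean and variance are known, so Chebyshev's inequality applies.
Chebyshev: P(|X − μ| ≥ t) ≤ Var(X)/t².
Var(X) = σ² = 3.2² = 10.24.
Bound = 10.24 / 146.41 = 0.0699.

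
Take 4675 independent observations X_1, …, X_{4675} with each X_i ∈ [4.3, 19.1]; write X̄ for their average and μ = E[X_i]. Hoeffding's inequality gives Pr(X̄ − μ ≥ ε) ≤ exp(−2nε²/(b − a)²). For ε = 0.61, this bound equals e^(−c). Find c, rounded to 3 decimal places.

15.884

c = 2nε²/(b − a)² = 2·4675·0.61² / 14.8² = 15.8836.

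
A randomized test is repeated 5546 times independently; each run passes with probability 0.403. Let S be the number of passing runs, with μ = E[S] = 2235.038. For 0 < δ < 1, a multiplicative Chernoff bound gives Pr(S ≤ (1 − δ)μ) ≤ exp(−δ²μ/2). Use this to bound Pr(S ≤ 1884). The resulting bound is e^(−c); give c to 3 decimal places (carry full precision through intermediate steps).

27.567

Write 1884 = (1 − δ)μ, so δ = 1 − 1884/2235.038 = 0.1570613…
Then the exponent is δ²μ/2 = (μ − 1884)²/(2μ) = 27.567244.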